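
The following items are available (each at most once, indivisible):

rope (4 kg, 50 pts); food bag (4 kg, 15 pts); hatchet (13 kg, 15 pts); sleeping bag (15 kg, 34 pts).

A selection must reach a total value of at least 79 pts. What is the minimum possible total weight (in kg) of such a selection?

19

Subsets with value ≥ 79, sorted by total weight:
- rope+sleeping bag: weight 19, value 84
- rope+food bag+hatchet: weight 21, value 80
- rope+food bag+sleeping bag: weight 23, value 99
- rope+hatchet+sleeping bag: weight 32, value 99
Minimum weight: 19 kg.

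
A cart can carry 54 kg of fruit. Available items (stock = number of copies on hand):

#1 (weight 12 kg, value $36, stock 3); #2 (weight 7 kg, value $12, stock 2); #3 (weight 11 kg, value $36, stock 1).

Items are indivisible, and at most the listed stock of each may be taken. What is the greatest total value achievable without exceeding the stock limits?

$156

Top feasible selections:
- 3×#1 + 1×#2 + 1×#3: weight 54, value 156
- 3×#1 + 1×#3: weight 47, value 144
- 2×#1 + 2×#2 + 1×#3: weight 49, value 132
Best: $156.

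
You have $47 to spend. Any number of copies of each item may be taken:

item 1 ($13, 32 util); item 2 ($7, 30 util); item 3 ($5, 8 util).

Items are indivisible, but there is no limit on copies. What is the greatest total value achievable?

188 util

Best value-per-unit is item 2 at 30/7; filling with it alone gives 6×30 = 180.
Optimal mix: 6×item 2 + 1×item 3 → cost 47, value 188.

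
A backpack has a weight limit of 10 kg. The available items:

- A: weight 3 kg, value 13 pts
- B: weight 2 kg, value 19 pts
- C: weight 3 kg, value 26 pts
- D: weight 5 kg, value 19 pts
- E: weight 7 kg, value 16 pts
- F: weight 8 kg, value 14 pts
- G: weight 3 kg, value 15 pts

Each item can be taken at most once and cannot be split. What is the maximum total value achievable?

Check high-value combinations within 10 kg:
- B+C+D: weight 2+3+5=10, value 19+26+19=64
- B+C+G: weight 2+3+3=8, value 19+26+15=60
- A+B+C: weight 3+2+3=8, value 13+19+26=58
Best: 64 pts.

64 pts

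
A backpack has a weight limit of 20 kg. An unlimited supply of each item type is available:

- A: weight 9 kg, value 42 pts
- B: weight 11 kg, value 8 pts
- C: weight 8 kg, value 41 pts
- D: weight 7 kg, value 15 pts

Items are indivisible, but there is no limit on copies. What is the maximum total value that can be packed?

Best value-per-unit is C at 41/8; filling with it alone gives 2×41 = 82.
Optimal mix: 2×A → weight 18, value 84.

84 pts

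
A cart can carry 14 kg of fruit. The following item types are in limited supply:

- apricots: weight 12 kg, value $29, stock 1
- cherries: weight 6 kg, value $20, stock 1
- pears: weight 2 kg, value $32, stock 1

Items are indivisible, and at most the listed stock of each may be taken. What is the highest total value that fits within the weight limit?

$61

Top feasible selections:
- 1×apricots + 1×pears: weight 14, value 61
- 1×cherries + 1×pears: weight 8, value 52
Best: $61.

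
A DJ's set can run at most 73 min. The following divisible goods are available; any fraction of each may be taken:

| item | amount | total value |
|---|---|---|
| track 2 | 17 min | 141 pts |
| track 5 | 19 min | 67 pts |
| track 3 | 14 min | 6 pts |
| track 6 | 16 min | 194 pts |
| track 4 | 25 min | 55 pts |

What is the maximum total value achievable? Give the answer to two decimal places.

Take in order of value per unit:
- track 6 (194/16 per unit): all 16 → value 194, running total 194.00
- track 2 (141/17 per unit): all 17 → value 141, running total 335.00
- track 5 (67/19 per unit): all 19 → value 67, running total 402.00
- track 4 (55/25 per unit): 21 of 25 → value 21×55/25 = 46.2000, running total 448.20
Total 448.20.

448.20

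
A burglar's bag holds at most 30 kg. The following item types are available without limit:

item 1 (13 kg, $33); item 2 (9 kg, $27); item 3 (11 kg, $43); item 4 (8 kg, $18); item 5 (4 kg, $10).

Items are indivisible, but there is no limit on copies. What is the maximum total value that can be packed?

Best value-per-unit is item 3 at 43/11; filling with it alone gives 2×43 = 86.
Optimal mix: 2×item 3 + 2×item 5 → weight 30, value 106.

$106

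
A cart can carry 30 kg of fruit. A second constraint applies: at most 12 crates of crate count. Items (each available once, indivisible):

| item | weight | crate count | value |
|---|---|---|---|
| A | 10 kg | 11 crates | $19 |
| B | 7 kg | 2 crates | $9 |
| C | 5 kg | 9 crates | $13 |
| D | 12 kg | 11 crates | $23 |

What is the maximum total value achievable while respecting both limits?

$23

Feasible sets respecting both limits:
- D: weight 12, crate count 11, value 23
- B+C: weight 12, crate count 11, value 22
- A: weight 10, crate count 11, value 19
Best: $23.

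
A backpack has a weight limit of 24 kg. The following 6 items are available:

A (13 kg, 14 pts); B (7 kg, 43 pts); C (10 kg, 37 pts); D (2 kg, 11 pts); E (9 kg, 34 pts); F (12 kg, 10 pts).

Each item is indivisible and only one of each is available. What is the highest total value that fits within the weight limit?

Check high-value combinations within 24 kg:
- B+C+D: weight 7+10+2=19, value 43+37+11=91
- B+D+E: weight 7+2+9=18, value 43+11+34=88
- C+D+E: weight 10+2+9=21, value 37+11+34=82
- B+C: weight 7+10=17, value 43+37=80
Best: 91 pts.

91 pts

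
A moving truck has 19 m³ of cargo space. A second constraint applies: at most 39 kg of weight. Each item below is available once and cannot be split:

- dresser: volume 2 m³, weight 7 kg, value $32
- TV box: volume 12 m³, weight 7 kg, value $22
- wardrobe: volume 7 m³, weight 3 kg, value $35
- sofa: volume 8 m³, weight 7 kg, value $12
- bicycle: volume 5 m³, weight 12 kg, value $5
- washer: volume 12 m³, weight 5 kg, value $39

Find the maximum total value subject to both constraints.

Feasible sets respecting both limits:
- dresser+wardrobe+sofa: volume 17, weight 17, value 79
- dresser+bicycle+washer: volume 19, weight 24, value 76
- wardrobe+washer: volume 19, weight 8, value 74
- dresser+wardrobe+bicycle: volume 14, weight 22, value 72
Best: $79.

$79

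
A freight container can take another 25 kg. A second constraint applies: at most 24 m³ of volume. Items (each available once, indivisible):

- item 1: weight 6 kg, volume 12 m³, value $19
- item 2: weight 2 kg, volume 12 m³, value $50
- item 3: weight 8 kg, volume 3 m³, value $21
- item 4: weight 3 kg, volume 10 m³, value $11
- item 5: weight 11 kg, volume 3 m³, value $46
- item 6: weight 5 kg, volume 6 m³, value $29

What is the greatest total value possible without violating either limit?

Feasible sets respecting both limits:
- item 2+item 5+item 6: weight 18, volume 21, value 125
- item 2+item 3+item 5: weight 21, volume 18, value 117
- item 2+item 3+item 6: weight 15, volume 21, value 100
- item 2+item 5: weight 13, volume 15, value 96
Best: $125.

$125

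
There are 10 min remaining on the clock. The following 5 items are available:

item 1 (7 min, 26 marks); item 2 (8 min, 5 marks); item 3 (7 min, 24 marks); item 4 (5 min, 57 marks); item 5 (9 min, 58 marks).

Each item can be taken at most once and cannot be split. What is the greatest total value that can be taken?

58 marks

This is a 0/1 knapsack; check combinations near the capacity.
- item 5: time 9, value 58
- item 4: time 5, value 57
- item 1: time 7, value 26
- item 3: time 7, value 24
- item 2: time 8, value 5
Best: 58 marks.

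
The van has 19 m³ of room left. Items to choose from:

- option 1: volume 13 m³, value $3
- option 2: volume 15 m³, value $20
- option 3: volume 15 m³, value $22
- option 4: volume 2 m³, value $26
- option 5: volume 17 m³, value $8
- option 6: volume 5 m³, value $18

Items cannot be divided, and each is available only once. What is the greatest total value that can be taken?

$48

Check high-value combinations within 19 m³:
- option 3+option 4: volume 15+2=17, value 22+26=48
- option 2+option 4: volume 15+2=17, value 20+26=46
- option 4+option 6: volume 2+5=7, value 26+18=44
Best: $48.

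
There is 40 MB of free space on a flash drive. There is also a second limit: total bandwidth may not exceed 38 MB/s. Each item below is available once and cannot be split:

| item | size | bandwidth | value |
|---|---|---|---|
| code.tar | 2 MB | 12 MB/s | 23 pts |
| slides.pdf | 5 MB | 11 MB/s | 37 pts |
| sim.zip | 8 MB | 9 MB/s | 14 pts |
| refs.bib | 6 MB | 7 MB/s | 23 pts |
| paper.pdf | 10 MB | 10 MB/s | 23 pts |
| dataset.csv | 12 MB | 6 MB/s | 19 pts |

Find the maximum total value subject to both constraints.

Feasible sets respecting both limits:
- code.tar+slides.pdf+refs.bib+dataset.csv: size 25, bandwidth 36, value 102
- slides.pdf+refs.bib+paper.pdf+dataset.csv: size 33, bandwidth 34, value 102
- slides.pdf+sim.zip+refs.bib+paper.pdf: size 29, bandwidth 37, value 97
Best: 102 pts.

102 pts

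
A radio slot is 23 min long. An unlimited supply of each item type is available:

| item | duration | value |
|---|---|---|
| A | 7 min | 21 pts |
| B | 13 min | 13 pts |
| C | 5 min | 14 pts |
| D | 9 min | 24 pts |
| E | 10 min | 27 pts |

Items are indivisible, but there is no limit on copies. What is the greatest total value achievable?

66 pts

Best value-per-unit is A at 21/7; filling with it alone gives 3×21 = 63.
Optimal mix: 2×A + 1×D → duration 23, value 66.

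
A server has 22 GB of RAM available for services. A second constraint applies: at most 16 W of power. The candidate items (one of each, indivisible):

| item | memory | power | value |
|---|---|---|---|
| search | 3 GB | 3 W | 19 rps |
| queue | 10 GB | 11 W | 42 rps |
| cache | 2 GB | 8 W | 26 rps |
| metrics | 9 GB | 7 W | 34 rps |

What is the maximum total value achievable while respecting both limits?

Feasible sets respecting both limits:
- search+queue: memory 13, power 14, value 61
- cache+metrics: memory 11, power 15, value 60
- search+metrics: memory 12, power 10, value 53
- search+cache: memory 5, power 11, value 45
Best: 61 rps.

61 rps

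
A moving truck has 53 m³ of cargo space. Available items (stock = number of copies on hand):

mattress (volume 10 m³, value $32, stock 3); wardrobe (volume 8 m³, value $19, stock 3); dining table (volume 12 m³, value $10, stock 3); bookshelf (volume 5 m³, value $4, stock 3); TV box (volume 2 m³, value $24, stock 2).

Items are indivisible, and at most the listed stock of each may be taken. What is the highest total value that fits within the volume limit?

$182

Best selections within volume 53 and stock limits:
- 3×mattress + 2×wardrobe + 2×TV box: volume 50, value 182
- 2×mattress + 3×wardrobe + 1×bookshelf + 2×TV box: volume 53, value 173
- 3×mattress + 1×wardrobe + 2×bookshelf + 2×TV box: volume 52, value 171
- 2×mattress + 3×wardrobe + 2×TV box: volume 48, value 169
Best: $182.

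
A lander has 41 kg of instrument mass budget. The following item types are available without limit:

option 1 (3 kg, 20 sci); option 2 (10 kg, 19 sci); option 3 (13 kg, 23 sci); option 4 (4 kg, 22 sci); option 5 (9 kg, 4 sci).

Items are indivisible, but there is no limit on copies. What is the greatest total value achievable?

264 sci

Best value-per-unit is option 1 at 20/3; filling with it alone gives 13×20 = 260.
Optimal mix: 11×option 1 + 2×option 4 → mass 41, value 264.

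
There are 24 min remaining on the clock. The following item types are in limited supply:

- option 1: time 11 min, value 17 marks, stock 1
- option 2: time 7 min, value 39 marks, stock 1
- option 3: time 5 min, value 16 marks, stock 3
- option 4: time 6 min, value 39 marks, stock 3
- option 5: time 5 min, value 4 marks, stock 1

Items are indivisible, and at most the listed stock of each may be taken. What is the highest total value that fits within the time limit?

Top feasible selections:
- 1×option 3 + 3×option 4: time 23, value 133
- 1×option 2 + 1×option 3 + 2×option 4: time 24, value 133
- 3×option 4 + 1×option 5: time 23, value 121
- 1×option 2 + 2×option 4 + 1×option 5: time 24, value 121
Best: 133 marks.

133 marks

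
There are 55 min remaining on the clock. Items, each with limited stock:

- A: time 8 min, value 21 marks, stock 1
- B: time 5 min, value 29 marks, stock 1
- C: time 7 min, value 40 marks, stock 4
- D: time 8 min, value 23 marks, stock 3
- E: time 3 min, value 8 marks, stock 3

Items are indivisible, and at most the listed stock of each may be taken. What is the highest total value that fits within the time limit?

251 marks

Best selections within time 55 and stock limits:
- 1×B + 4×C + 2×D + 2×E: time 55, value 251
- 1×A + 1×B + 4×C + 1×D + 2×E: time 55, value 249
- 1×B + 4×C + 2×D + 1×E: time 52, value 243
Best: 251 marks.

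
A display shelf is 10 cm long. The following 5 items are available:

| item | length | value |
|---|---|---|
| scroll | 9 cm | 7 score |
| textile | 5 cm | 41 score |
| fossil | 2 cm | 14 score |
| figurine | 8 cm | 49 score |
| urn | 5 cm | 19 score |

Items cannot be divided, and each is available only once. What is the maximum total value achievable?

63 score

This is a 0/1 knapsack; check combinations near the capacity.
- fossil+figurine: length 2+8=10, value 14+49=63
- textile+urn: length 5+5=10, value 41+19=60
- textile+fossil: length 5+2=7, value 41+14=55
- figurine: length 8, value 49
- textile: length 5, value 41
Best: 63 score.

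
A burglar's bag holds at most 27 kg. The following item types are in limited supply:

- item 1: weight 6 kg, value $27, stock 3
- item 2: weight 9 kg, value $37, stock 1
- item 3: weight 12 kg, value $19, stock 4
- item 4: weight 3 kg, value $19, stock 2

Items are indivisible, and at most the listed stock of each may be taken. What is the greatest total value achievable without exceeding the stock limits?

Top feasible selections:
- 2×item 1 + 1×item 2 + 2×item 4: weight 27, value 129
- 3×item 1 + 2×item 4: weight 24, value 119
- 3×item 1 + 1×item 2: weight 27, value 118
- 2×item 1 + 1×item 2 + 1×item 4: weight 24, value 110
Best: $129.

$129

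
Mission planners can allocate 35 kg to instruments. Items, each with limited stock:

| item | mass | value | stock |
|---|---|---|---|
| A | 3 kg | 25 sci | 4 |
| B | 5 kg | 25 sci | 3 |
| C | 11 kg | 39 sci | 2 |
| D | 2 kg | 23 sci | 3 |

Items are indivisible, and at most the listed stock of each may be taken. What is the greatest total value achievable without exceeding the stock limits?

244 sci

Best selections within mass 35 and stock limits:
- 4×A + 3×B + 3×D: mass 33, value 244
- 4×A + 1×B + 1×C + 3×D: mass 34, value 233
- 4×A + 3×B + 2×D: mass 31, value 221
- 4×A + 2×B + 3×D: mass 28, value 219
Best: 244 sci.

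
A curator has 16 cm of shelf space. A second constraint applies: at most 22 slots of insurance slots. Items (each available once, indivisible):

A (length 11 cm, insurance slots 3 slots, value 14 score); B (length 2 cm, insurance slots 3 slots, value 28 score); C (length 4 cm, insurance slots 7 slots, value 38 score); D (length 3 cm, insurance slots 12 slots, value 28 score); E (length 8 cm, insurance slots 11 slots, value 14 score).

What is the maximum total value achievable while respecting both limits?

Feasible sets respecting both limits:
- B+C+D: length 9, insurance slots 22, value 94
- B+C+E: length 14, insurance slots 21, value 80
- A+B+D: length 16, insurance slots 18, value 70
- B+C: length 6, insurance slots 10, value 66
Best: 94 score.

94 score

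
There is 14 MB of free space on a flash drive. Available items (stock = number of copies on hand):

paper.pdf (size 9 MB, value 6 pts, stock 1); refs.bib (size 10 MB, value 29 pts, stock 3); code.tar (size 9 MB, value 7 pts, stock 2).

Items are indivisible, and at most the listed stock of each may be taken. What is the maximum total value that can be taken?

29 pts

Top feasible selections:
- 1×refs.bib: size 10, value 29
- 1×code.tar: size 9, value 7
- 1×paper.pdf: size 9, value 6
Best: 29 pts.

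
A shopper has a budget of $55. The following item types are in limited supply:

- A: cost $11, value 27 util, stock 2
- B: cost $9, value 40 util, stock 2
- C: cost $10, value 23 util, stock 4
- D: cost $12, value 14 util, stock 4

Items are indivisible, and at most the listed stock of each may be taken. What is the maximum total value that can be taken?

157 util

Top feasible selections:
- 2×A + 2×B + 1×C: cost 50, value 157
- 1×A + 2×B + 2×C: cost 49, value 153
- 2×B + 3×C: cost 48, value 149
Best: 157 util.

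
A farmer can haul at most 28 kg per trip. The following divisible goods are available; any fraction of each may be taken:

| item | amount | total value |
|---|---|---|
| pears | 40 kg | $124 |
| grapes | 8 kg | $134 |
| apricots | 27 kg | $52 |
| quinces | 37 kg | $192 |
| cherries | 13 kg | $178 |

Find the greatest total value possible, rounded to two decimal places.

348.32

Take in order of value per unit:
- grapes (134/8 per unit): all 8 → value 134, running total 134.00
- cherries (178/13 per unit): all 13 → value 178, running total 312.00
- quinces (192/37 per unit): 7 of 37 → value 7×192/37 = 36.3243, running total 348.32
Total 348.32.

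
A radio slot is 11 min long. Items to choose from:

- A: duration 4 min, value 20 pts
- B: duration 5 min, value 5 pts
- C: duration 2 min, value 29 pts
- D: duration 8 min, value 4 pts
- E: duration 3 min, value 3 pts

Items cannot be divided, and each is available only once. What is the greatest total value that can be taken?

This is a 0/1 knapsack; check combinations near the capacity.
- A+B+C: duration 4+5+2=11, value 20+5+29=54
- A+C+E: duration 4+2+3=9, value 20+29+3=52
- A+C: duration 4+2=6, value 20+29=49
Best: 54 pts.

54 pts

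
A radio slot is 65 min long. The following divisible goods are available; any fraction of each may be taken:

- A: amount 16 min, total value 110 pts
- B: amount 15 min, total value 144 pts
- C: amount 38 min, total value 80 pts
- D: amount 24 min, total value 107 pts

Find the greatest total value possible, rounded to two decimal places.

Take in order of value per unit:
- B (144/15 per unit): all 15 → value 144, running total 144.00
- A (110/16 per unit): all 16 → value 110, running total 254.00
- D (107/24 per unit): all 24 → value 107, running total 361.00
- C (80/38 per unit): 10 of 38 → value 10×80/38 = 21.0526, running total 382.05
Total 382.05.

382.05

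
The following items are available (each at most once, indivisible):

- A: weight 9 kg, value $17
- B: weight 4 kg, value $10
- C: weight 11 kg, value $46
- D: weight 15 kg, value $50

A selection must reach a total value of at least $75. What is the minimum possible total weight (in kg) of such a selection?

Subsets with value ≥ 75, sorted by total weight:
- C+D: weight 26, value 96
- A+B+D: weight 28, value 77
- B+C+D: weight 30, value 106
- A+C+D: weight 35, value 113
Minimum weight: 26 kg.

26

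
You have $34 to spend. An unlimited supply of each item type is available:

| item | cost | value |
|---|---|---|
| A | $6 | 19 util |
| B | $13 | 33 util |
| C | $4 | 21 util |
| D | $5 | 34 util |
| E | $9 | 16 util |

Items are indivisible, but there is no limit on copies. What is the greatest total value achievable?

225 util

Best value-per-unit is D at 34/5; filling with it alone gives 6×34 = 204.
Optimal mix: 1×C + 6×D → cost 34, value 225.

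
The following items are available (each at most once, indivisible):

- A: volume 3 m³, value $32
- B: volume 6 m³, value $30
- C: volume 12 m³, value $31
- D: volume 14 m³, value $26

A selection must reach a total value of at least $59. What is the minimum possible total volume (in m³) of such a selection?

Subsets with value ≥ 59, sorted by total volume:
- A+B: volume 9, value 62
- A+C: volume 15, value 63
- B+C: volume 18, value 61
- A+B+C: volume 21, value 93
Minimum volume: 9 m³.

9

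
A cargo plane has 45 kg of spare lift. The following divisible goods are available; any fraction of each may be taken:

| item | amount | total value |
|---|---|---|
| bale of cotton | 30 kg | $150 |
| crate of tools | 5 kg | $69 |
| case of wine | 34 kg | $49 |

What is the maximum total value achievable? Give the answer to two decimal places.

Take in order of value per unit:
- crate of tools (69/5 per unit): all 5 → value 69, running total 69.00
- bale of cotton (150/30 per unit): all 30 → value 150, running total 219.00
- case of wine (49/34 per unit): 10 of 34 → value 10×49/34 = 14.4118, running total 233.41
Total 233.41.

233.41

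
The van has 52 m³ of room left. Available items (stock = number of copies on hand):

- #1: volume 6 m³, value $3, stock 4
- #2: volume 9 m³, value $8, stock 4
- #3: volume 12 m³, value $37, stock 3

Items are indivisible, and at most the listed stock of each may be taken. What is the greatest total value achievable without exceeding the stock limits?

$122

Top feasible selections:
- 1×#1 + 1×#2 + 3×#3: volume 51, value 122
- 1×#2 + 3×#3: volume 45, value 119
- 2×#1 + 3×#3: volume 48, value 117
- 1×#1 + 3×#3: volume 42, value 114
Best: $122.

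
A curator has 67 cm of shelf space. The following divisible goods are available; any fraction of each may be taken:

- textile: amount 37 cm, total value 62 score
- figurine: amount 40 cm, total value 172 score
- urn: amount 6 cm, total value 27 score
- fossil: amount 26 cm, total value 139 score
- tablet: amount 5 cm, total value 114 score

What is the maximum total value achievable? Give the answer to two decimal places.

Take in order of value per unit:
- tablet (114/5 per unit): all 5 → value 114, running total 114.00
- fossil (139/26 per unit): all 26 → value 139, running total 253.00
- urn (27/6 per unit): all 6 → value 27, running total 280.00
- figurine (172/40 per unit): 30 of 40 → value 30×172/40 = 129.0000, running total 409.00
Total 409.00.

409.00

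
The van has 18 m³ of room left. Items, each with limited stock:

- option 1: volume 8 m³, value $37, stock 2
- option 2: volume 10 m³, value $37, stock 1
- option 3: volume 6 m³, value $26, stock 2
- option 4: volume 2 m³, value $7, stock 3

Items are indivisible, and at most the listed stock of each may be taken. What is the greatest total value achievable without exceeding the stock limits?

Best selections within volume 18 and stock limits:
- 2×option 1 + 1×option 4: volume 18, value 81
- 1×option 1 + 1×option 3 + 2×option 4: volume 18, value 77
- 2×option 1: volume 16, value 74
Best: $81.

$81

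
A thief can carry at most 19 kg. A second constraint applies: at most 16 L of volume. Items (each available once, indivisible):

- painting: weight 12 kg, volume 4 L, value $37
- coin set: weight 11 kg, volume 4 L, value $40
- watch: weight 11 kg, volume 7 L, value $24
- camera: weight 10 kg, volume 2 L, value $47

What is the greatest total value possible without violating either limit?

$47

Feasible sets respecting both limits:
- camera: weight 10, volume 2, value 47
- coin set: weight 11, volume 4, value 40
- painting: weight 12, volume 4, value 37
Best: $47.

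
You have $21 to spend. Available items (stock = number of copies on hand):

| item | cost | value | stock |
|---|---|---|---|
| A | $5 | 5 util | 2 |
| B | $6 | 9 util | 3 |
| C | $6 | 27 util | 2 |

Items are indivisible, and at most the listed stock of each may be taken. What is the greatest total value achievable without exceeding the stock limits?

63 util

Top feasible selections:
- 1×B + 2×C: cost 18, value 63
- 1×A + 2×C: cost 17, value 59
Best: 63 util.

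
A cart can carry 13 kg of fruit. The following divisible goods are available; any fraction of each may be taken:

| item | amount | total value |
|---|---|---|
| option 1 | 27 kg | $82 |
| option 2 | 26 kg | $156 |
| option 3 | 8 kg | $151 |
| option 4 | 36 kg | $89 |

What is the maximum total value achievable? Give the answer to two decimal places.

Take in order of value per unit:
- option 3 (151/8 per unit): all 8 → value 151, running total 151.00
- option 2 (156/26 per unit): 5 of 26 → value 5×156/26 = 30.0000, running total 181.00
Total 181.00.

181.00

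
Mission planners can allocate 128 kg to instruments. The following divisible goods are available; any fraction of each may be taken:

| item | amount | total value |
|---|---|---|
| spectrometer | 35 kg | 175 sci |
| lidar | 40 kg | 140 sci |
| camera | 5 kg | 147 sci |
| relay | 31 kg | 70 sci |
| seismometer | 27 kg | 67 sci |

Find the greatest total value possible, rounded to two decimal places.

Take in order of value per unit:
- camera (147/5 per unit): all 5 → value 147, running total 147.00
- spectrometer (175/35 per unit): all 35 → value 175, running total 322.00
- lidar (140/40 per unit): all 40 → value 140, running total 462.00
- seismometer (67/27 per unit): all 27 → value 67, running total 529.00
- relay (70/31 per unit): 21 of 31 → value 21×70/31 = 47.4194, running total 576.42
Total 576.42.

576.42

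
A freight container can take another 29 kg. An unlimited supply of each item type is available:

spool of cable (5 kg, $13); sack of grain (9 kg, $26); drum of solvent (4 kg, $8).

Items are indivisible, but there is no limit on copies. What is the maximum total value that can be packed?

Best value-per-unit is sack of grain at 26/9; filling with it alone gives 3×26 = 78.
Optimal mix: 4×spool of cable + 1×sack of grain → weight 29, value 78.

$78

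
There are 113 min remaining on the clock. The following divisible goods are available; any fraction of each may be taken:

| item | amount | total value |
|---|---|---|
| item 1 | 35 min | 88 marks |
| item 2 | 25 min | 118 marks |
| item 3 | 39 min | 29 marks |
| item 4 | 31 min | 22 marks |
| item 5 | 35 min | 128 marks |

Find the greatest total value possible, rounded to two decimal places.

Take in order of value per unit:
- item 2 (118/25 per unit): all 25 → value 118, running total 118.00
- item 5 (128/35 per unit): all 35 → value 128, running total 246.00
- item 1 (88/35 per unit): all 35 → value 88, running total 334.00
- item 3 (29/39 per unit): 18 of 39 → value 18×29/39 = 13.3846, running total 347.38
Total 347.38.

347.38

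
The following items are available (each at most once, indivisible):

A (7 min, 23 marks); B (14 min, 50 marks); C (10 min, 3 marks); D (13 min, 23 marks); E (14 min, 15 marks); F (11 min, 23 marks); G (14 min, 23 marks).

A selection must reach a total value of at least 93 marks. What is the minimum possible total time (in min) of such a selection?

32

Subsets with value ≥ 93, sorted by total time:
- A+B+F: time 32, value 96
- A+B+D: time 34, value 96
Minimum time: 32 min.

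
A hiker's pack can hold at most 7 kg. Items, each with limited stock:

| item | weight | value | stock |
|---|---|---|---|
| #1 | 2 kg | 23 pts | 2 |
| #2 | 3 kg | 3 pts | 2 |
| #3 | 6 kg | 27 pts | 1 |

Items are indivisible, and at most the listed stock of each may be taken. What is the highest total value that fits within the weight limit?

Best selections within weight 7 and stock limits:
- 2×#1 + 1×#2: weight 7, value 49
- 2×#1: weight 4, value 46
- 1×#3: weight 6, value 27
Best: 49 pts.

49 pts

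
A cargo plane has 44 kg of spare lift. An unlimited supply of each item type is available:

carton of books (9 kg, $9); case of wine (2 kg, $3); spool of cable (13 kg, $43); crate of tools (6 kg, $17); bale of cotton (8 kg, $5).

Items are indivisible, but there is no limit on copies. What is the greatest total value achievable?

$137

Best value-per-unit is spool of cable at 43/13; filling with it alone gives 3×43 = 129.
Optimal mix: 2×spool of cable + 3×crate of tools → weight 44, value 137.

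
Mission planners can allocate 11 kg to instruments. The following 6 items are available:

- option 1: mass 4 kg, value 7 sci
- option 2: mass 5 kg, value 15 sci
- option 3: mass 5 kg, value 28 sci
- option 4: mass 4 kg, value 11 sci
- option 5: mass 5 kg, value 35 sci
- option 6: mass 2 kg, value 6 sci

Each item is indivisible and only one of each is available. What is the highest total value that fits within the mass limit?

63 sci

Check high-value combinations within 11 kg:
- option 3+option 5: mass 5+5=10, value 28+35=63
- option 4+option 5+option 6: mass 4+5+2=11, value 11+35+6=52
- option 2+option 5: mass 5+5=10, value 15+35=50
Best: 63 sci.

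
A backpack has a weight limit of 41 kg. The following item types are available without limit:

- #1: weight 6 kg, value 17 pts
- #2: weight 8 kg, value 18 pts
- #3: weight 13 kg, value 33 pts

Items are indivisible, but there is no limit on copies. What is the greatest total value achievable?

Best value-per-unit is #1 at 17/6; filling with it alone gives 6×17 = 102.
Optimal mix: 4×#1 + 2×#2 → weight 40, value 104.

104 pts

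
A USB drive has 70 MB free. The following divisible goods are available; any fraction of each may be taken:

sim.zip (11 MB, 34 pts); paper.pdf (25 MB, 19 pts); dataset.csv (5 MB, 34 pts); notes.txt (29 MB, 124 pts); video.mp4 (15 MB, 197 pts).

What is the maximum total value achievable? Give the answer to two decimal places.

Take in order of value per unit:
- video.mp4 (197/15 per unit): all 15 → value 197, running total 197.00
- dataset.csv (34/5 per unit): all 5 → value 34, running total 231.00
- notes.txt (124/29 per unit): all 29 → value 124, running total 355.00
- sim.zip (34/11 per unit): all 11 → value 34, running total 389.00
- paper.pdf (19/25 per unit): 10 of 25 → value 10×19/25 = 7.6000, running total 396.60
Total 396.60.

396.60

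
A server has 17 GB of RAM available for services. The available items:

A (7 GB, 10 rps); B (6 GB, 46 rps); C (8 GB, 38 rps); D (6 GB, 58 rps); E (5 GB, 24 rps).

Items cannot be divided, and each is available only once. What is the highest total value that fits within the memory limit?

Check high-value combinations within 17 GB:
- B+D+E: memory 6+6+5=17, value 46+58+24=128
- B+D: memory 6+6=12, value 46+58=104
- C+D: memory 8+6=14, value 38+58=96
- B+C: memory 6+8=14, value 46+38=84
- D+E: memory 6+5=11, value 58+24=82
Best: 128 rps.

128 rps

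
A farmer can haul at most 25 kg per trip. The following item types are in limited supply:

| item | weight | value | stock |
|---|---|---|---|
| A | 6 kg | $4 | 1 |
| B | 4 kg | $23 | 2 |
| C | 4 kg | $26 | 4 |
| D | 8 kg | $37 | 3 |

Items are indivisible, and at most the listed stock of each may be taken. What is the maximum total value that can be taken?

Top feasible selections:
- 2×B + 4×C: weight 24, value 150
- 4×C + 1×D: weight 24, value 141
- 1×B + 3×C + 1×D: weight 24, value 138
Best: $150.

$150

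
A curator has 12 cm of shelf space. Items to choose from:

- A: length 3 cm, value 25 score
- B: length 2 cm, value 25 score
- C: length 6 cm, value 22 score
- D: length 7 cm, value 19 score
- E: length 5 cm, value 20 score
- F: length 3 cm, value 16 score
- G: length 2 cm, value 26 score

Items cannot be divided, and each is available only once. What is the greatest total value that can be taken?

This is a 0/1 knapsack; check combinations near the capacity.
- A+B+E+G: length 3+2+5+2=12, value 25+25+20+26=96
- A+B+F+G: length 3+2+3+2=10, value 25+25+16+26=92
- B+E+F+G: length 2+5+3+2=12, value 25+20+16+26=87
Best: 96 score.

96 score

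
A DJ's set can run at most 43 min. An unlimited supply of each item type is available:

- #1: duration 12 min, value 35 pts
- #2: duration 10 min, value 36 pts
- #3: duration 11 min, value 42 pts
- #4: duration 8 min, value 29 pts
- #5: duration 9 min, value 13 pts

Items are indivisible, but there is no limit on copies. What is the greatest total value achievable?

Best value-per-unit is #3 at 42/11; filling with it alone gives 3×42 = 126.
Optimal mix: 1×#2 + 3×#3 → duration 43, value 162.

162 pts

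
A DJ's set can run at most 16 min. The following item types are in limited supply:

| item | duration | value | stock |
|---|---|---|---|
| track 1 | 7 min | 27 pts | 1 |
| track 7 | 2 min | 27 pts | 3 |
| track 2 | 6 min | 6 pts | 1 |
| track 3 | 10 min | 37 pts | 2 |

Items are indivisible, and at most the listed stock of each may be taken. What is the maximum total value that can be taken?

118 pts

Top feasible selections:
- 3×track 7 + 1×track 3: duration 16, value 118
- 1×track 1 + 3×track 7: duration 13, value 108
- 2×track 7 + 1×track 3: duration 14, value 91
- 3×track 7 + 1×track 2: duration 12, value 87
Best: 118 pts.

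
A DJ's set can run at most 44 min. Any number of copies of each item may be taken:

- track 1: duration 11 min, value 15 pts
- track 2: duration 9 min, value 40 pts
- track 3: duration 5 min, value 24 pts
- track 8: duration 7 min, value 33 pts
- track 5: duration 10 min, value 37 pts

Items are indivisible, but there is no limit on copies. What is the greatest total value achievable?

210 pts

Best value-per-unit is track 3 at 24/5; filling with it alone gives 8×24 = 192.
Optimal mix: 6×track 3 + 2×track 8 → duration 44, value 210.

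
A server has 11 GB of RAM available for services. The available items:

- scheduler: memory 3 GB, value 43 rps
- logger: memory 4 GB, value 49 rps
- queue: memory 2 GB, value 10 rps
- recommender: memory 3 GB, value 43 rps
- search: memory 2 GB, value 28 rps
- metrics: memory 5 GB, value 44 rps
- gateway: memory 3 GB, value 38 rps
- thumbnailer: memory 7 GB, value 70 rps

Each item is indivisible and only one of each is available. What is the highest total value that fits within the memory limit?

152 rps

Check high-value combinations within 11 GB:
- scheduler+recommender+search+gateway: memory 3+3+2+3=11, value 43+43+28+38=152
- scheduler+logger+recommender: memory 3+4+3=10, value 43+49+43=135
- scheduler+queue+recommender+gateway: memory 3+2+3+3=11, value 43+10+43+38=134
Best: 152 rps.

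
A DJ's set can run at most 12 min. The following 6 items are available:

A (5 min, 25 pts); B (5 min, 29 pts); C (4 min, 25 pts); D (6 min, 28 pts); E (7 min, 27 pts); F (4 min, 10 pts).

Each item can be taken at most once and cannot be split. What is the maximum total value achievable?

57 pts

Check high-value combinations within 12 min:
- B+D: duration 5+6=11, value 29+28=57
- B+E: duration 5+7=12, value 29+27=56
- B+C: duration 5+4=9, value 29+25=54
- A+B: duration 5+5=10, value 25+29=54
- C+D: duration 4+6=10, value 25+28=53
Best: 57 pts.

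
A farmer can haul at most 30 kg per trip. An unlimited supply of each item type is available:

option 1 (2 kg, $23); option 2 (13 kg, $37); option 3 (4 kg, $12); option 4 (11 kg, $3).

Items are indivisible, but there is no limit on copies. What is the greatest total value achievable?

Best value-per-unit is option 1 at 23/2, and filling with it alone uses weight 15×2=30. No mix of the others beats 15×23 = 345.

$345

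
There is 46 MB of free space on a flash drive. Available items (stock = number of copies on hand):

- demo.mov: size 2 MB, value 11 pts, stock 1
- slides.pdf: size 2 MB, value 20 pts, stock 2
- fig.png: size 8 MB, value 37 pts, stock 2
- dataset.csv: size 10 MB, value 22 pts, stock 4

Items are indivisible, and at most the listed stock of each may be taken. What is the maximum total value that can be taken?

169 pts

Top feasible selections:
- 1×demo.mov + 2×slides.pdf + 2×fig.png + 2×dataset.csv: size 42, value 169
- 2×slides.pdf + 2×fig.png + 2×dataset.csv: size 40, value 158
Best: 169 pts.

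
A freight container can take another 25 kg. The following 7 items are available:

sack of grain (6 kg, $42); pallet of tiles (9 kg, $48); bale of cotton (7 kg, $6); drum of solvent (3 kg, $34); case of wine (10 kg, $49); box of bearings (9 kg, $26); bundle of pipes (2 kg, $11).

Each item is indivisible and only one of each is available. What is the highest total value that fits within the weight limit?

$142

Check high-value combinations within 25 kg:
- pallet of tiles+drum of solvent+case of wine+bundle of pipes: weight 9+3+10+2=24, value 48+34+49+11=142
- sack of grain+pallet of tiles+case of wine: weight 6+9+10=25, value 42+48+49=139
- sack of grain+drum of solvent+case of wine+bundle of pipes: weight 6+3+10+2=21, value 42+34+49+11=136
- sack of grain+pallet of tiles+drum of solvent+bundle of pipes: weight 6+9+3+2=20, value 42+48+34+11=135
Best: $142.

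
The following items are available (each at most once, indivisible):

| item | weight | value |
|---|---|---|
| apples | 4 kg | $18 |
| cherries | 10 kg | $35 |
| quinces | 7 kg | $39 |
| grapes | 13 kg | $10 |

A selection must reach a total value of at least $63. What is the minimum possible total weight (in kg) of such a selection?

Subsets with value ≥ 63, sorted by total weight:
- cherries+quinces: weight 17, value 74
- apples+cherries+quinces: weight 21, value 92
Minimum weight: 17 kg.

17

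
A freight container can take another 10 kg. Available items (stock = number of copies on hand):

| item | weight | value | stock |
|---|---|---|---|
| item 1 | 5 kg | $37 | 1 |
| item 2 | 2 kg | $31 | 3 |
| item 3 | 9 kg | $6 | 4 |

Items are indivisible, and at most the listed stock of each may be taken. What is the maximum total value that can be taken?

Top feasible selections:
- 1×item 1 + 2×item 2: weight 9, value 99
- 3×item 2: weight 6, value 93
- 1×item 1 + 1×item 2: weight 7, value 68
Best: $99.

$99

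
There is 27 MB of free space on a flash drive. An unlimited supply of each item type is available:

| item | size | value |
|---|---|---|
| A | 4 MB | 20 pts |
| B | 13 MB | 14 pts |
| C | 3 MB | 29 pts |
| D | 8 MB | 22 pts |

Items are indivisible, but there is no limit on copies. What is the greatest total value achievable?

261 pts

Best value-per-unit is C at 29/3, and filling with it alone uses size 9×3=27. No mix of the others beats 9×29 = 261.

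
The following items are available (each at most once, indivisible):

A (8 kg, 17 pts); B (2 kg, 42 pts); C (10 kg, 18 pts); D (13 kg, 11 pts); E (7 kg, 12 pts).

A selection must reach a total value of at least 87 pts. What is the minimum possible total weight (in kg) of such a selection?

27

Subsets with value ≥ 87, sorted by total weight:
- A+B+C+E: weight 27, value 89
- A+B+C+D: weight 33, value 88
- A+B+C+D+E: weight 40, value 100
Minimum weight: 27 kg.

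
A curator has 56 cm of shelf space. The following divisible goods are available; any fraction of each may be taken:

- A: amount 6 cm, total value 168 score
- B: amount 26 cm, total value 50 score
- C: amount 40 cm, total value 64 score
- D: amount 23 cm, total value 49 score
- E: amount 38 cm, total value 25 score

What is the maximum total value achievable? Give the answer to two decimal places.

268.60

Take in order of value per unit:
- A (168/6 per unit): all 6 → value 168, running total 168.00
- D (49/23 per unit): all 23 → value 49, running total 217.00
- B (50/26 per unit): all 26 → value 50, running total 267.00
- C (64/40 per unit): 1 of 40 → value 1×64/40 = 1.6000, running total 268.60
Total 268.60.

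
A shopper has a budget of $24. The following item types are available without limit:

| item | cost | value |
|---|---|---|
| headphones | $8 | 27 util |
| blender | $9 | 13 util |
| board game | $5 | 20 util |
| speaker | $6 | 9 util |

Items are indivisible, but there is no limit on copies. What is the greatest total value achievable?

87 util

Best value-per-unit is board game at 20/5; filling with it alone gives 4×20 = 80.
Optimal mix: 1×headphones + 3×board game → cost 23, value 87.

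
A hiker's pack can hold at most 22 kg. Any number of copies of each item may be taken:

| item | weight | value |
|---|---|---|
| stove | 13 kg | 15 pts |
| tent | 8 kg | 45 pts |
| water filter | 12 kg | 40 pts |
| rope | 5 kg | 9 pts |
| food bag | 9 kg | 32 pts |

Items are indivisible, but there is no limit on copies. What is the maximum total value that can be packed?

Best value-per-unit is tent at 45/8; filling with it alone gives 2×45 = 90.
Optimal mix: 2×tent + 1×rope → weight 21, value 99.

99 pts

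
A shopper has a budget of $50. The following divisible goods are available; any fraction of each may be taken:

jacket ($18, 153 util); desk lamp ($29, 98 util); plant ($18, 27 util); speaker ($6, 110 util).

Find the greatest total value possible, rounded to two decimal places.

350.86

Take in order of value per unit:
- speaker (110/6 per unit): all 6 → value 110, running total 110.00
- jacket (153/18 per unit): all 18 → value 153, running total 263.00
- desk lamp (98/29 per unit): 26 of 29 → value 26×98/29 = 87.8621, running total 350.86
Total 350.86.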